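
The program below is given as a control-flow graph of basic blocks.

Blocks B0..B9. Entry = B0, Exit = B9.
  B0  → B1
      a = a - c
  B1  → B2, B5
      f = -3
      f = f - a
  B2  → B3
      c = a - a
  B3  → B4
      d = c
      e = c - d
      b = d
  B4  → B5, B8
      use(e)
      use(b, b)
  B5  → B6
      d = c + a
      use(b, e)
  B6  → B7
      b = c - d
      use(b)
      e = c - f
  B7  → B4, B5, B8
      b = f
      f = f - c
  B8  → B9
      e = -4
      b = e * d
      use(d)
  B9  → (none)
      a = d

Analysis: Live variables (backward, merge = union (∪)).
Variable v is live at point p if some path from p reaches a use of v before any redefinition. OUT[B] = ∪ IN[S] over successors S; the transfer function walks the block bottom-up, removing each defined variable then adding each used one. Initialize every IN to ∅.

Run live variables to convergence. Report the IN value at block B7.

Answer: {a, c, d, e, f}

Derivation:
Fixpoint table:
  B0:  IN={a, b, c, e}  OUT={a, b, c, e}
  B1:  IN={a, b, c, e}  OUT={a, b, c, e, f}
  B2:  IN={a, f}  OUT={a, c, f}
  B3:  IN={a, c, f}  OUT={a, b, c, d, e, f}
  B4:  IN={a, b, c, d, e, f}  OUT={a, b, c, d, e, f}
  B5:  IN={a, b, c, e, f}  OUT={a, c, d, f}
  B6:  IN={a, c, d, f}  OUT={a, c, d, e, f}
  B7:  IN={a, c, d, e, f}  OUT={a, b, c, d, e, f}
  B8:  IN={d}  OUT={d}
  B9:  IN={d}  OUT={}

Merge at B7: OUT[B7] = IN[B4] ⊔ IN[B5] ⊔ IN[B8] = {a, b, c, d, e, f}
Applying B7's transfer function to that OUT value gives IN[B7] (row B7 above).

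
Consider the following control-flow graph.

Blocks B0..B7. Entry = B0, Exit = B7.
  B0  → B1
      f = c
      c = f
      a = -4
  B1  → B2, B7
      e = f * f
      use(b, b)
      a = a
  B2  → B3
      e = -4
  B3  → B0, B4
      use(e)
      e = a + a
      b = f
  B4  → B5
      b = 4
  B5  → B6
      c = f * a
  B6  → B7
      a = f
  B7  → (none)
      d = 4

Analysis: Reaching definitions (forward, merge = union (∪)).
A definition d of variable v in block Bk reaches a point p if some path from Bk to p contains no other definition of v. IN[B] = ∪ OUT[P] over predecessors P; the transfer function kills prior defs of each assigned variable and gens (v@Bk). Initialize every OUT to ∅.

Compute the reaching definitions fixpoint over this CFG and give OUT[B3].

Answer: {a@B1, b@B3, c@B0, e@B3, f@B0}

Derivation:
Per-block solution:
  B0: | IN={a@B1, b@B3, c@B0, e@B3, f@B0} | OUT={a@B0, b@B3, c@B0, e@B3, f@B0}
  B1: | IN={a@B0, b@B3, c@B0, e@B3, f@B0} | OUT={a@B1, b@B3, c@B0, e@B1, f@B0}
  B2: | IN={a@B1, b@B3, c@B0, e@B1, f@B0} | OUT={a@B1, b@B3, c@B0, e@B2, f@B0}
  B3: | IN={a@B1, b@B3, c@B0, e@B2, f@B0} | OUT={a@B1, b@B3, c@B0, e@B3, f@B0}
  B4: | IN={a@B1, b@B3, c@B0, e@B3, f@B0} | OUT={a@B1, b@B4, c@B0, e@B3, f@B0}
  B5: | IN={a@B1, b@B4, c@B0, e@B3, f@B0} | OUT={a@B1, b@B4, c@B5, e@B3, f@B0}
  B6: | IN={a@B1, b@B4, c@B5, e@B3, f@B0} | OUT={a@B6, b@B4, c@B5, e@B3, f@B0}
  B7: | IN={a@B1, a@B6, b@B3, b@B4, c@B0, c@B5, e@B1, e@B3, f@B0} | OUT={a@B1, a@B6, b@B3, b@B4, c@B0, c@B5, d@B7, e@B1, e@B3, f@B0}

Merge at B3: IN[B3] = OUT[B2] = {a@B1, b@B3, c@B0, e@B2, f@B0}
Applying B3's transfer function to that IN value gives OUT[B3] (row B3 above).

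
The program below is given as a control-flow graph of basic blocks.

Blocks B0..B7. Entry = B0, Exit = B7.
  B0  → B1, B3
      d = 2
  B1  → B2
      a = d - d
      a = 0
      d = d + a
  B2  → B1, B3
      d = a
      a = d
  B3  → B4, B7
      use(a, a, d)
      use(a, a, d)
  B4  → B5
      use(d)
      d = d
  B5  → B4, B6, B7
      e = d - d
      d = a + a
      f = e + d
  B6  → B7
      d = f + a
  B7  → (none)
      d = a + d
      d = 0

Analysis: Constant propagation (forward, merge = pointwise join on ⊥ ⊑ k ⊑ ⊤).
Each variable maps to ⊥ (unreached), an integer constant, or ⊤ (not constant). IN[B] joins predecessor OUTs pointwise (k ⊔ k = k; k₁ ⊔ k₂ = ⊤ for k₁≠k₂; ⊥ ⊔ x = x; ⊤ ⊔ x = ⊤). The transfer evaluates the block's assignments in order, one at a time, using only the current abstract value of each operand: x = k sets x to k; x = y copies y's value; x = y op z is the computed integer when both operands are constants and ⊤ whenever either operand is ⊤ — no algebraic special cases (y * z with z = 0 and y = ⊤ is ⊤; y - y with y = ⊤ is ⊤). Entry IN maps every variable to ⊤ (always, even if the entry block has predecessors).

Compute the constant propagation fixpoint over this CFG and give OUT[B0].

Per-block solution:
  B0:   IN=(all ⊤)   OUT={d:2; rest ⊤}
  B1:   IN=(all ⊤)   OUT={a:0; rest ⊤}
  B2:   IN={a:0; rest ⊤}   OUT={a:0, d:0; rest ⊤}
  B3:   IN=(all ⊤)   OUT=(all ⊤)
  B4:   IN=(all ⊤)   OUT=(all ⊤)
  B5:   IN=(all ⊤)   OUT=(all ⊤)
  B6:   IN=(all ⊤)   OUT=(all ⊤)
  B7:   IN=(all ⊤)   OUT={d:0; rest ⊤}

B0 is the boundary node: IN[B0] = {a: ⊤, b: ⊤, c: ⊤, d: ⊤, e: ⊤, f: ⊤}
Applying B0's transfer function to that IN value gives OUT[B0] (row B0 above).

Answer: {a: ⊤, b: ⊤, c: ⊤, d: 2, e: ⊤, f: ⊤}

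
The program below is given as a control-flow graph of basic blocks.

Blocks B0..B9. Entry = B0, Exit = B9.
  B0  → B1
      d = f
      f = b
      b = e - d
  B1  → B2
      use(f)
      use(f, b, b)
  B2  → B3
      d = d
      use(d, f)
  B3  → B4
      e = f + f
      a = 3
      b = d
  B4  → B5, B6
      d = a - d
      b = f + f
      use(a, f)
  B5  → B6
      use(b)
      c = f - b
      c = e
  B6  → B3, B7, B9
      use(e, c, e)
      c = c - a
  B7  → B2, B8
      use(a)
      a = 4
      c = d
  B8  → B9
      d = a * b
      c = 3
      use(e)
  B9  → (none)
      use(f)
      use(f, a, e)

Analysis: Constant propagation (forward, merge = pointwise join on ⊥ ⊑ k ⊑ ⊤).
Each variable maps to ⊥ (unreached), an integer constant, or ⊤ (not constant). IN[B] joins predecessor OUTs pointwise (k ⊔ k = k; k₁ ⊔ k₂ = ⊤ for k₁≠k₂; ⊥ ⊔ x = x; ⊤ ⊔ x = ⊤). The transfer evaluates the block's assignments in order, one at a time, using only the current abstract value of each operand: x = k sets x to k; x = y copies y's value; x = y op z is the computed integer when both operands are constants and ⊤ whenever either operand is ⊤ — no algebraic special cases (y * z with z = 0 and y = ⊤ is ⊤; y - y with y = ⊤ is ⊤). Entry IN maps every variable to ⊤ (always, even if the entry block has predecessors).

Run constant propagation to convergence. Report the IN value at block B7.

Per-block solution:
  B0:  IN=(all ⊤)  OUT=(all ⊤)
  B1:  IN=(all ⊤)  OUT=(all ⊤)
  B2:  IN=(all ⊤)  OUT=(all ⊤)
  B3:  IN=(all ⊤)  OUT={a:3; rest ⊤}
  B4:  IN={a:3; rest ⊤}  OUT={a:3; rest ⊤}
  B5:  IN={a:3; rest ⊤}  OUT={a:3; rest ⊤}
  B6:  IN={a:3; rest ⊤}  OUT={a:3; rest ⊤}
  B7:  IN={a:3; rest ⊤}  OUT={a:4; rest ⊤}
  B8:  IN={a:4; rest ⊤}  OUT={a:4, c:3; rest ⊤}
  B9:  IN=(all ⊤)  OUT=(all ⊤)

Merge at B7: IN[B7] = OUT[B6] = {a: 3, b: ⊤, c: ⊤, d: ⊤, e: ⊤, f: ⊤}

Answer: {a: 3, b: ⊤, c: ⊤, d: ⊤, e: ⊤, f: ⊤}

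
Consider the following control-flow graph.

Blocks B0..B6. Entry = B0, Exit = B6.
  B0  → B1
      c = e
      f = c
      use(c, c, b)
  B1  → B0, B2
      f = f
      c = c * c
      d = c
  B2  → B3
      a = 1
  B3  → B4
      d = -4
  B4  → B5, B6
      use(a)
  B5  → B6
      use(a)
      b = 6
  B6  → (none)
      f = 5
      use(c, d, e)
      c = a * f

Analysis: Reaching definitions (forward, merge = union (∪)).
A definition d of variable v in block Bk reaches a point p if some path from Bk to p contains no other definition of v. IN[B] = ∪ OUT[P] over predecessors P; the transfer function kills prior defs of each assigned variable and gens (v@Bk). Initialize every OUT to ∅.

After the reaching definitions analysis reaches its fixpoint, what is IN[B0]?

Converged values:
  B0: | IN={c@B1, d@B1, f@B1} | OUT={c@B0, d@B1, f@B0}
  B1: | IN={c@B0, d@B1, f@B0} | OUT={c@B1, d@B1, f@B1}
  B2: | IN={c@B1, d@B1, f@B1} | OUT={a@B2, c@B1, d@B1, f@B1}
  B3: | IN={a@B2, c@B1, d@B1, f@B1} | OUT={a@B2, c@B1, d@B3, f@B1}
  B4: | IN={a@B2, c@B1, d@B3, f@B1} | OUT={a@B2, c@B1, d@B3, f@B1}
  B5: | IN={a@B2, c@B1, d@B3, f@B1} | OUT={a@B2, b@B5, c@B1, d@B3, f@B1}
  B6: | IN={a@B2, b@B5, c@B1, d@B3, f@B1} | OUT={a@B2, b@B5, c@B6, d@B3, f@B6}

Merge at B0 (entry node, so the boundary value {} is joined with the incoming edge(s)): IN[B0] = {} ⊔ OUT[B1] = {c@B1, d@B1, f@B1}

Answer: {c@B1, d@B1, f@B1}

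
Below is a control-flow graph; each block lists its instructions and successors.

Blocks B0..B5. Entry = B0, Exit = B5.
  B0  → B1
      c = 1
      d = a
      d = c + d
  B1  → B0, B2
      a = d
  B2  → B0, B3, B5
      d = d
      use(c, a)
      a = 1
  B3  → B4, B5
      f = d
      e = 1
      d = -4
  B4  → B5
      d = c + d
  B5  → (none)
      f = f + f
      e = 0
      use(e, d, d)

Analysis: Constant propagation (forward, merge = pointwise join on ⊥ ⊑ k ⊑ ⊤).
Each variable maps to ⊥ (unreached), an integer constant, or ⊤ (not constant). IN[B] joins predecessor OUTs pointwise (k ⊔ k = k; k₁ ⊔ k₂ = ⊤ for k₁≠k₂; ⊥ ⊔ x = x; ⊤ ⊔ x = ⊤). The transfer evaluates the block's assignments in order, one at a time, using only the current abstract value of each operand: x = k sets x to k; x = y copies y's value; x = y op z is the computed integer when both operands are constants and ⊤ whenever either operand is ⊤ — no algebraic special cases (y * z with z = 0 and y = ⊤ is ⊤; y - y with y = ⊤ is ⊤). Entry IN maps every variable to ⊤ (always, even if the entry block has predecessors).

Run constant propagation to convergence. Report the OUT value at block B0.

Answer: {a: ⊤, b: ⊤, c: 1, d: ⊤, e: ⊤, f: ⊤}

Working:
Converged values:
  B0:   IN=(all ⊤)   OUT={c:1; rest ⊤}
  B1:   IN={c:1; rest ⊤}   OUT={c:1; rest ⊤}
  B2:   IN={c:1; rest ⊤}   OUT={a:1, c:1; rest ⊤}
  B3:   IN={a:1, c:1; rest ⊤}   OUT={a:1, c:1, d:-4, e:1; rest ⊤}
  B4:   IN={a:1, c:1, d:-4, e:1; rest ⊤}   OUT={a:1, c:1, d:-3, e:1; rest ⊤}
  B5:   IN={a:1, c:1; rest ⊤}   OUT={a:1, c:1, e:0; rest ⊤}

Merge at B0 (entry node, so the boundary value (all ⊤) is joined with the incoming edge(s)): IN[B0] = (all ⊤) ⊔ OUT[B1] ⊔ OUT[B2] = {a: ⊤, b: ⊤, c: ⊤, d: ⊤, e: ⊤, f: ⊤}
Applying B0's transfer function to that IN value gives OUT[B0] (row B0 above).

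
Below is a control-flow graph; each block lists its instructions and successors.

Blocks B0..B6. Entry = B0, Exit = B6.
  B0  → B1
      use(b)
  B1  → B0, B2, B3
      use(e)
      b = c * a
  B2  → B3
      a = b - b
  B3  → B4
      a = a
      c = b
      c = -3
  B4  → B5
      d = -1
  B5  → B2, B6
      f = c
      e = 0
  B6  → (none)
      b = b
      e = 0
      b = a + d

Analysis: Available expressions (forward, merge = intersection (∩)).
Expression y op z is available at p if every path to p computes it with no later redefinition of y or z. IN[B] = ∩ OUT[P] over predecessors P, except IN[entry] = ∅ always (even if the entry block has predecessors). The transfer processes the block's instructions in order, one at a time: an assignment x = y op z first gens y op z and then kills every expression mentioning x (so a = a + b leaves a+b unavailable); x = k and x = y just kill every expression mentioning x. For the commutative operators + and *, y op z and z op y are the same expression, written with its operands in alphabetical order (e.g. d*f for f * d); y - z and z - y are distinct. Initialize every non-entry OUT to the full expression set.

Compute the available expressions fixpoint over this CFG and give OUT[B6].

Answer: {a+d}

Trace:
Fixpoint table:
  B0: | IN={} | OUT={}
  B1: | IN={} | OUT={a*c}
  B2: | IN={} | OUT={b-b}
  B3: | IN={} | OUT={}
  B4: | IN={} | OUT={}
  B5: | IN={} | OUT={}
  B6: | IN={} | OUT={a+d}

Merge at B6: IN[B6] = OUT[B5] = {}
Applying B6's transfer function to that IN value gives OUT[B6] (row B6 above).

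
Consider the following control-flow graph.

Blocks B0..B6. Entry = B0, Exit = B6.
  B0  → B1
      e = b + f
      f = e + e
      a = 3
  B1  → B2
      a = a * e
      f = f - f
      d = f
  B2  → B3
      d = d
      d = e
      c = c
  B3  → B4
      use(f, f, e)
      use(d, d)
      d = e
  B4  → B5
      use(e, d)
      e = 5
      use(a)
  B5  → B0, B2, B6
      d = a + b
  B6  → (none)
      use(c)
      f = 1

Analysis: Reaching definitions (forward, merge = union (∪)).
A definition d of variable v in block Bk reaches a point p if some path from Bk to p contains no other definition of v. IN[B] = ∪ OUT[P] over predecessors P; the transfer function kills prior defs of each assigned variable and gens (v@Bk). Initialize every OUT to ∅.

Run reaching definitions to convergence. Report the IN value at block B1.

Answer: {a@B0, c@B2, d@B5, e@B0, f@B0}

Derivation:
Converged values:
  B0:   IN={a@B1, c@B2, d@B5, e@B4, f@B1}   OUT={a@B0, c@B2, d@B5, e@B0, f@B0}
  B1:   IN={a@B0, c@B2, d@B5, e@B0, f@B0}   OUT={a@B1, c@B2, d@B1, e@B0, f@B1}
  B2:   IN={a@B1, c@B2, d@B1, d@B5, e@B0, e@B4, f@B1}   OUT={a@B1, c@B2, d@B2, e@B0, e@B4, f@B1}
  B3:   IN={a@B1, c@B2, d@B2, e@B0, e@B4, f@B1}   OUT={a@B1, c@B2, d@B3, e@B0, e@B4, f@B1}
  B4:   IN={a@B1, c@B2, d@B3, e@B0, e@B4, f@B1}   OUT={a@B1, c@B2, d@B3, e@B4, f@B1}
  B5:   IN={a@B1, c@B2, d@B3, e@B4, f@B1}   OUT={a@B1, c@B2, d@B5, e@B4, f@B1}
  B6:   IN={a@B1, c@B2, d@B5, e@B4, f@B1}   OUT={a@B1, c@B2, d@B5, e@B4, f@B6}

Merge at B1: IN[B1] = OUT[B0] = {a@B0, c@B2, d@B5, e@B0, f@B0}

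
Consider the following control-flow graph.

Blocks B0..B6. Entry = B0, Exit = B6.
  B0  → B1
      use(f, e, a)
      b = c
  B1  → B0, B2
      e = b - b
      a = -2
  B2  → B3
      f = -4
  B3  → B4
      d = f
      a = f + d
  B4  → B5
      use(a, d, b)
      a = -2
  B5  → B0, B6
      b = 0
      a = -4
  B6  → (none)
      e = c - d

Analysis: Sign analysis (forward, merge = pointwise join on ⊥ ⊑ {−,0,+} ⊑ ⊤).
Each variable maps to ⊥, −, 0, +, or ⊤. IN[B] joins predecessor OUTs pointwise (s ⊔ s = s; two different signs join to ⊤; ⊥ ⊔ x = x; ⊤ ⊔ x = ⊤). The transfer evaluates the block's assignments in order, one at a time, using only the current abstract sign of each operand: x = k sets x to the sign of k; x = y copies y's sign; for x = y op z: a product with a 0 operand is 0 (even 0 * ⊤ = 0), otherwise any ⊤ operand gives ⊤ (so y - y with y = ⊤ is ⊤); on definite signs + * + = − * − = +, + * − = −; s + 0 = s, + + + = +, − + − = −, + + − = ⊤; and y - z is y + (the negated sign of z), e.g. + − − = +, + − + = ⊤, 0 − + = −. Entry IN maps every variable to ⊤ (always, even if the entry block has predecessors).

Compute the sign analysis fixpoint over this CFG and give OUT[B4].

Answer: {a: -, b: ⊤, c: ⊤, d: -, e: ⊤, f: -}

Derivation:
Fixpoint table:
  B0: | IN=(all ⊤) | OUT=(all ⊤)
  B1: | IN=(all ⊤) | OUT={a:-; rest ⊤}
  B2: | IN={a:-; rest ⊤} | OUT={a:-, f:-; rest ⊤}
  B3: | IN={a:-, f:-; rest ⊤} | OUT={a:-, d:-, f:-; rest ⊤}
  B4: | IN={a:-, d:-, f:-; rest ⊤} | OUT={a:-, d:-, f:-; rest ⊤}
  B5: | IN={a:-, d:-, f:-; rest ⊤} | OUT={a:-, b:0, d:-, f:-; rest ⊤}
  B6: | IN={a:-, b:0, d:-, f:-; rest ⊤} | OUT={a:-, b:0, d:-, f:-; rest ⊤}

Merge at B4: IN[B4] = OUT[B3] = {a: -, b: ⊤, c: ⊤, d: -, e: ⊤, f: -}
Applying B4's transfer function to that IN value gives OUT[B4] (row B4 above).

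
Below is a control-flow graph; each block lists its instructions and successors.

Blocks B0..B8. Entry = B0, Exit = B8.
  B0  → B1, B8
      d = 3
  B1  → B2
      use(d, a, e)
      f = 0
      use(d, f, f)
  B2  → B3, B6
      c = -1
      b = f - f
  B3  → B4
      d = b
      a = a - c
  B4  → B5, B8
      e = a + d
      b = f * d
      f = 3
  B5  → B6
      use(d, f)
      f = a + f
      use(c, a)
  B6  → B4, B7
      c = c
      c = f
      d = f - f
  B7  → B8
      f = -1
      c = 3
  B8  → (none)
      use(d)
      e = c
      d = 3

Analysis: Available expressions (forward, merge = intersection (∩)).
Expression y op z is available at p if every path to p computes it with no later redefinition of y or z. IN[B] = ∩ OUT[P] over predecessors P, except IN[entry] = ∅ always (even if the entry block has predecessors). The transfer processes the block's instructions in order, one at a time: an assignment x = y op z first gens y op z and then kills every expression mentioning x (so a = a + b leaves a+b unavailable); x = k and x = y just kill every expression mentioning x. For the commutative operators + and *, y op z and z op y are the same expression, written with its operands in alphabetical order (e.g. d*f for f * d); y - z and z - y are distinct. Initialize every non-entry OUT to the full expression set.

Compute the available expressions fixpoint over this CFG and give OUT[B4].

Converged values:
  B0:  IN={}  OUT={}
  B1:  IN={}  OUT={}
  B2:  IN={}  OUT={f-f}
  B3:  IN={f-f}  OUT={f-f}
  B4:  IN={f-f}  OUT={a+d}
  B5:  IN={a+d}  OUT={a+d}
  B6:  IN={}  OUT={f-f}
  B7:  IN={f-f}  OUT={}
  B8:  IN={}  OUT={}

Merge at B4: IN[B4] = OUT[B3] ∩ OUT[B6] = {f-f}
Applying B4's transfer function to that IN value gives OUT[B4] (row B4 above).

Answer: {a+d}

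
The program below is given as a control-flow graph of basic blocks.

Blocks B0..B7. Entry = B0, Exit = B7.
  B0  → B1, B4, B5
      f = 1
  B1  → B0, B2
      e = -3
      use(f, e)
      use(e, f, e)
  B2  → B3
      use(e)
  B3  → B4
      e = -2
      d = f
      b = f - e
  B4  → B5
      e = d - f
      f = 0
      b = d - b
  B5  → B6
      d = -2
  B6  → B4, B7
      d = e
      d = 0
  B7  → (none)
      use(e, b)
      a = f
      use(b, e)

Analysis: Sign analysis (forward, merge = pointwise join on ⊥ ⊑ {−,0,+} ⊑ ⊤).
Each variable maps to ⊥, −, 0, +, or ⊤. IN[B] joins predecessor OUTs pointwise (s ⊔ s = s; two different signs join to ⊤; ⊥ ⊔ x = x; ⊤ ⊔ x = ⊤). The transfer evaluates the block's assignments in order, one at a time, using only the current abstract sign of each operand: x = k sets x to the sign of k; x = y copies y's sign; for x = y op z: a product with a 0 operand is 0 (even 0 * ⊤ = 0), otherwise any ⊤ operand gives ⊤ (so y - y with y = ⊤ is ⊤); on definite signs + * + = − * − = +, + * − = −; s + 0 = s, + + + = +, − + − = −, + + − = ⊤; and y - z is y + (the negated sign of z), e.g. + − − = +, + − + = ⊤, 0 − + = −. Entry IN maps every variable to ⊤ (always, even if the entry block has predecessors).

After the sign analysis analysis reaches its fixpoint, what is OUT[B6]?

Answer: {a: ⊤, b: ⊤, c: ⊤, d: 0, e: ⊤, f: ⊤}

Trace:
Per-block solution:
  B0:   IN=(all ⊤)   OUT={f:+; rest ⊤}
  B1:   IN={f:+; rest ⊤}   OUT={e:-, f:+; rest ⊤}
  B2:   IN={e:-, f:+; rest ⊤}   OUT={e:-, f:+; rest ⊤}
  B3:   IN={e:-, f:+; rest ⊤}   OUT={b:+, d:+, e:-, f:+; rest ⊤}
  B4:   IN=(all ⊤)   OUT={f:0; rest ⊤}
  B5:   IN=(all ⊤)   OUT={d:-; rest ⊤}
  B6:   IN={d:-; rest ⊤}   OUT={d:0; rest ⊤}
  B7:   IN={d:0; rest ⊤}   OUT={d:0; rest ⊤}

Merge at B6: IN[B6] = OUT[B5] = {a: ⊤, b: ⊤, c: ⊤, d: -, e: ⊤, f: ⊤}
Applying B6's transfer function to that IN value gives OUT[B6] (row B6 above).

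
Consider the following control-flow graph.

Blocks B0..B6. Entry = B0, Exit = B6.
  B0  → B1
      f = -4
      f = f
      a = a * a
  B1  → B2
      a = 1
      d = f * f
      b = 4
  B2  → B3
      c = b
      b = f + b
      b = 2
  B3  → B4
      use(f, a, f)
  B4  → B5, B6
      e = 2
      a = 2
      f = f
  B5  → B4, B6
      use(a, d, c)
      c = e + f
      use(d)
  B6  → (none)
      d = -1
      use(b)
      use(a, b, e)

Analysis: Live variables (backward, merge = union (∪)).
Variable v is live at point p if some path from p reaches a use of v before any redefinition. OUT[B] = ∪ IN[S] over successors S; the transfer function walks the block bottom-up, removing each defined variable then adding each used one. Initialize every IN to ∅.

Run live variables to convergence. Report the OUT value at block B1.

Fixpoint table:
  B0: | IN={a} | OUT={f}
  B1: | IN={f} | OUT={a, b, d, f}
  B2: | IN={a, b, d, f} | OUT={a, b, c, d, f}
  B3: | IN={a, b, c, d, f} | OUT={b, c, d, f}
  B4: | IN={b, c, d, f} | OUT={a, b, c, d, e, f}
  B5: | IN={a, b, c, d, e, f} | OUT={a, b, c, d, e, f}
  B6: | IN={a, b, e} | OUT={}

Merge at B1: OUT[B1] = IN[B2] = {a, b, d, f}

Answer: {a, b, d, f}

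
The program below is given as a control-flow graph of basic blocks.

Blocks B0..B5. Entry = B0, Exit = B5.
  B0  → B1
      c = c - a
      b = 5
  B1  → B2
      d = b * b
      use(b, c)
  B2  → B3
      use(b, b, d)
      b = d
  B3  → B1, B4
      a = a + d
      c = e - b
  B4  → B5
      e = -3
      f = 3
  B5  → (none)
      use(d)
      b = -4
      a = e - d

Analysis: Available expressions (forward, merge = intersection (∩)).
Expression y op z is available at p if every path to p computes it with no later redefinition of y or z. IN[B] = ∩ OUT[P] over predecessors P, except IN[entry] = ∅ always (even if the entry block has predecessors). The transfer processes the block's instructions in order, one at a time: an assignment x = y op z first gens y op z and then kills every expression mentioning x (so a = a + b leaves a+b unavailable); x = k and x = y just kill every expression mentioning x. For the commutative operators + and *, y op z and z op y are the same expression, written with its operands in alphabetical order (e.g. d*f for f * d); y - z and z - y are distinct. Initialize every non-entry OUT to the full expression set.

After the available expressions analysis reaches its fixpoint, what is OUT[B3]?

Converged values:
  B0: | IN={} | OUT={}
  B1: | IN={} | OUT={b*b}
  B2: | IN={b*b} | OUT={}
  B3: | IN={} | OUT={e-b}
  B4: | IN={e-b} | OUT={}
  B5: | IN={} | OUT={e-d}

Merge at B3: IN[B3] = OUT[B2] = {}
Applying B3's transfer function to that IN value gives OUT[B3] (row B3 above).

Answer: {e-b}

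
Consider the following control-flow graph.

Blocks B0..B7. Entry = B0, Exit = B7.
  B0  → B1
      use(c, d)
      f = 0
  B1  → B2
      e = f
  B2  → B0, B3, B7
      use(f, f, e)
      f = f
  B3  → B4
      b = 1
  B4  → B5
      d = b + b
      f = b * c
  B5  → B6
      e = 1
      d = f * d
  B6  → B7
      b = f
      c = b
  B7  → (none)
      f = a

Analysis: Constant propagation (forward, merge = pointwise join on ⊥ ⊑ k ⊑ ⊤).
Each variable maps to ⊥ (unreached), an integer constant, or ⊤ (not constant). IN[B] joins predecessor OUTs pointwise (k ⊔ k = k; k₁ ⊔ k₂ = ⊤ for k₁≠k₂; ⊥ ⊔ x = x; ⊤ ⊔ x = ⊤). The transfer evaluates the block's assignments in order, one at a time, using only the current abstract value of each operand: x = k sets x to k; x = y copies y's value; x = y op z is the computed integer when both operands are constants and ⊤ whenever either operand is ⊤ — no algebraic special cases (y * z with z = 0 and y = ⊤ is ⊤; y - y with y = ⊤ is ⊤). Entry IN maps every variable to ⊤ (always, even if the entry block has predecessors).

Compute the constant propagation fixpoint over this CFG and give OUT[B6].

Answer: {a: ⊤, b: ⊤, c: ⊤, d: ⊤, e: 1, f: ⊤}

Derivation:
Fixpoint table:
  B0:  IN=(all ⊤)  OUT={f:0; rest ⊤}
  B1:  IN={f:0; rest ⊤}  OUT={e:0, f:0; rest ⊤}
  B2:  IN={e:0, f:0; rest ⊤}  OUT={e:0, f:0; rest ⊤}
  B3:  IN={e:0, f:0; rest ⊤}  OUT={b:1, e:0, f:0; rest ⊤}
  B4:  IN={b:1, e:0, f:0; rest ⊤}  OUT={b:1, d:2, e:0; rest ⊤}
  B5:  IN={b:1, d:2, e:0; rest ⊤}  OUT={b:1, e:1; rest ⊤}
  B6:  IN={b:1, e:1; rest ⊤}  OUT={e:1; rest ⊤}
  B7:  IN=(all ⊤)  OUT=(all ⊤)

Merge at B6: IN[B6] = OUT[B5] = {a: ⊤, b: 1, c: ⊤, d: ⊤, e: 1, f: ⊤}
Applying B6's transfer function to that IN value gives OUT[B6] (row B6 above).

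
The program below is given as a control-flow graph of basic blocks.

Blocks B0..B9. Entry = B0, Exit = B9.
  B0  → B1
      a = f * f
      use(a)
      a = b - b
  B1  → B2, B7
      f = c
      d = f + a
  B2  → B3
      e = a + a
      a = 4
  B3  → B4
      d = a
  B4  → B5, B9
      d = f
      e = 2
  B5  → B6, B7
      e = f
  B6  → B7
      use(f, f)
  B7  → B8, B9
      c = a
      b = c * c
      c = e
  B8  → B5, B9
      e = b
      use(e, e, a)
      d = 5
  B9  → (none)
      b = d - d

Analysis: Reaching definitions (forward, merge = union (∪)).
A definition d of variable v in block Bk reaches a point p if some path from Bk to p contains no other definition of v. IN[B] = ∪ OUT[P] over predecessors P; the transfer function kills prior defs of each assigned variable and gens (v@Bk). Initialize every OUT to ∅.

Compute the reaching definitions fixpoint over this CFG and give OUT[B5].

Answer: {a@B0, a@B2, b@B7, c@B7, d@B4, d@B8, e@B5, f@B1}

Derivation:
Per-block solution:
  B0: | IN={} | OUT={a@B0}
  B1: | IN={a@B0} | OUT={a@B0, d@B1, f@B1}
  B2: | IN={a@B0, d@B1, f@B1} | OUT={a@B2, d@B1, e@B2, f@B1}
  B3: | IN={a@B2, d@B1, e@B2, f@B1} | OUT={a@B2, d@B3, e@B2, f@B1}
  B4: | IN={a@B2, d@B3, e@B2, f@B1} | OUT={a@B2, d@B4, e@B4, f@B1}
  B5: | IN={a@B0, a@B2, b@B7, c@B7, d@B4, d@B8, e@B4, e@B8, f@B1} | OUT={a@B0, a@B2, b@B7, c@B7, d@B4, d@B8, e@B5, f@B1}
  B6: | IN={a@B0, a@B2, b@B7, c@B7, d@B4, d@B8, e@B5, f@B1} | OUT={a@B0, a@B2, b@B7, c@B7, d@B4, d@B8, e@B5, f@B1}
  B7: | IN={a@B0, a@B2, b@B7, c@B7, d@B1, d@B4, d@B8, e@B5, f@B1} | OUT={a@B0, a@B2, b@B7, c@B7, d@B1, d@B4, d@B8, e@B5, f@B1}
  B8: | IN={a@B0, a@B2, b@B7, c@B7, d@B1, d@B4, d@B8, e@B5, f@B1} | OUT={a@B0, a@B2, b@B7, c@B7, d@B8, e@B8, f@B1}
  B9: | IN={a@B0, a@B2, b@B7, c@B7, d@B1, d@B4, d@B8, e@B4, e@B5, e@B8, f@B1} | OUT={a@B0, a@B2, b@B9, c@B7, d@B1, d@B4, d@B8, e@B4, e@B5, e@B8, f@B1}

Merge at B5: IN[B5] = OUT[B4] ⊔ OUT[B8] = {a@B0, a@B2, b@B7, c@B7, d@B4, d@B8, e@B4, e@B8, f@B1}
Applying B5's transfer function to that IN value gives OUT[B5] (row B5 above).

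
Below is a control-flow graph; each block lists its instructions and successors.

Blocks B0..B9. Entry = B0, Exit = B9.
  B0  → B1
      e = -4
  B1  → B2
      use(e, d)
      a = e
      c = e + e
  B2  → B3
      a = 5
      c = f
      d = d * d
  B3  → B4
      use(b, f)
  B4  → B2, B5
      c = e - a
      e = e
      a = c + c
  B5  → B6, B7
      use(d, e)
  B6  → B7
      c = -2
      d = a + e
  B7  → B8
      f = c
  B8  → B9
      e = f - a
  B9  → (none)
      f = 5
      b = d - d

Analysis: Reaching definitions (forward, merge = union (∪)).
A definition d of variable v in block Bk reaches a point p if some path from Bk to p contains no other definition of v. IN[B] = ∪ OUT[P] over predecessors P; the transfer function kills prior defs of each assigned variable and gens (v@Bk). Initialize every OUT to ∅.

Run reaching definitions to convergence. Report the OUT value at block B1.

Answer: {a@B1, c@B1, e@B0}

Trace:
Per-block solution:
  B0:   IN={}   OUT={e@B0}
  B1:   IN={e@B0}   OUT={a@B1, c@B1, e@B0}
  B2:   IN={a@B1, a@B4, c@B1, c@B4, d@B2, e@B0, e@B4}   OUT={a@B2, c@B2, d@B2, e@B0, e@B4}
  B3:   IN={a@B2, c@B2, d@B2, e@B0, e@B4}   OUT={a@B2, c@B2, d@B2, e@B0, e@B4}
  B4:   IN={a@B2, c@B2, d@B2, e@B0, e@B4}   OUT={a@B4, c@B4, d@B2, e@B4}
  B5:   IN={a@B4, c@B4, d@B2, e@B4}   OUT={a@B4, c@B4, d@B2, e@B4}
  B6:   IN={a@B4, c@B4, d@B2, e@B4}   OUT={a@B4, c@B6, d@B6, e@B4}
  B7:   IN={a@B4, c@B4, c@B6, d@B2, d@B6, e@B4}   OUT={a@B4, c@B4, c@B6, d@B2, d@B6, e@B4, f@B7}
  B8:   IN={a@B4, c@B4, c@B6, d@B2, d@B6, e@B4, f@B7}   OUT={a@B4, c@B4, c@B6, d@B2, d@B6, e@B8, f@B7}
  B9:   IN={a@B4, c@B4, c@B6, d@B2, d@B6, e@B8, f@B7}   OUT={a@B4, b@B9, c@B4, c@B6, d@B2, d@B6, e@B8, f@B9}

Merge at B1: IN[B1] = OUT[B0] = {e@B0}
Applying B1's transfer function to that IN value gives OUT[B1] (row B1 above).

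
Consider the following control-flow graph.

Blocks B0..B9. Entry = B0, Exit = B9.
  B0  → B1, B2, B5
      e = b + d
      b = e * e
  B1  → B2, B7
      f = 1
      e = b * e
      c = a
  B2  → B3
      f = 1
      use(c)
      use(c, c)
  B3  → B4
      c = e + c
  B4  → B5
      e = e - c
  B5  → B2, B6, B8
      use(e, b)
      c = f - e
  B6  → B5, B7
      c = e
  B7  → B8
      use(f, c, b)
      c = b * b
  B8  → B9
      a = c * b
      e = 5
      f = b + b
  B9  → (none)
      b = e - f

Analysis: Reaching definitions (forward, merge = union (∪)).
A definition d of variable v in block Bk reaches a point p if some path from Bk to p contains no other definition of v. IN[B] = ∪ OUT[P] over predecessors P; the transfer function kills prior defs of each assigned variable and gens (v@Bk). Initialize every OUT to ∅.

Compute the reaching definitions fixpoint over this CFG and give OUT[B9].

Answer: {a@B8, b@B9, c@B5, c@B7, e@B8, f@B8}

Trace:
Fixpoint table:
  B0:   IN={}   OUT={b@B0, e@B0}
  B1:   IN={b@B0, e@B0}   OUT={b@B0, c@B1, e@B1, f@B1}
  B2:   IN={b@B0, c@B1, c@B5, e@B0, e@B1, e@B4, f@B1, f@B2}   OUT={b@B0, c@B1, c@B5, e@B0, e@B1, e@B4, f@B2}
  B3:   IN={b@B0, c@B1, c@B5, e@B0, e@B1, e@B4, f@B2}   OUT={b@B0, c@B3, e@B0, e@B1, e@B4, f@B2}
  B4:   IN={b@B0, c@B3, e@B0, e@B1, e@B4, f@B2}   OUT={b@B0, c@B3, e@B4, f@B2}
  B5:   IN={b@B0, c@B3, c@B6, e@B0, e@B4, f@B2}   OUT={b@B0, c@B5, e@B0, e@B4, f@B2}
  B6:   IN={b@B0, c@B5, e@B0, e@B4, f@B2}   OUT={b@B0, c@B6, e@B0, e@B4, f@B2}
  B7:   IN={b@B0, c@B1, c@B6, e@B0, e@B1, e@B4, f@B1, f@B2}   OUT={b@B0, c@B7, e@B0, e@B1, e@B4, f@B1, f@B2}
  B8:   IN={b@B0, c@B5, c@B7, e@B0, e@B1, e@B4, f@B1, f@B2}   OUT={a@B8, b@B0, c@B5, c@B7, e@B8, f@B8}
  B9:   IN={a@B8, b@B0, c@B5, c@B7, e@B8, f@B8}   OUT={a@B8, b@B9, c@B5, c@B7, e@B8, f@B8}

Merge at B9: IN[B9] = OUT[B8] = {a@B8, b@B0, c@B5, c@B7, e@B8, f@B8}
Applying B9's transfer function to that IN value gives OUT[B9] (row B9 above).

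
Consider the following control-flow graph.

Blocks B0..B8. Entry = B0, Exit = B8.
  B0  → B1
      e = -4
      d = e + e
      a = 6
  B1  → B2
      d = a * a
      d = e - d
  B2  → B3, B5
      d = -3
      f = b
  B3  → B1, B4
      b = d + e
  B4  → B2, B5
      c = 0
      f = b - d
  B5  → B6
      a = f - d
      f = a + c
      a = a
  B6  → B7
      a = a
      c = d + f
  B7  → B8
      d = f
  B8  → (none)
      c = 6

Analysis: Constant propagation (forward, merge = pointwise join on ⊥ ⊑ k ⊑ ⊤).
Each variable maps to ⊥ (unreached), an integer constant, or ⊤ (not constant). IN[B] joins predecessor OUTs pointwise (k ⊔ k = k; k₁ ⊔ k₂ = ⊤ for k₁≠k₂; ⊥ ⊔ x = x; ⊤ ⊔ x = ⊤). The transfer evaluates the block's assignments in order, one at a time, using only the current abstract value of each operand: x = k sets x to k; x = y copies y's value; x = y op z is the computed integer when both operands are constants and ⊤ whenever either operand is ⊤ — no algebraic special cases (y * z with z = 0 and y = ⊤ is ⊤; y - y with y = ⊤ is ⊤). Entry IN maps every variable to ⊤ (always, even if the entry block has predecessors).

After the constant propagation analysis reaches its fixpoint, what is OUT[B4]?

Converged values:
  B0: | IN=(all ⊤) | OUT={a:6, d:-8, e:-4; rest ⊤}
  B1: | IN={a:6, e:-4; rest ⊤} | OUT={a:6, d:-40, e:-4; rest ⊤}
  B2: | IN={a:6, e:-4; rest ⊤} | OUT={a:6, d:-3, e:-4; rest ⊤}
  B3: | IN={a:6, d:-3, e:-4; rest ⊤} | OUT={a:6, b:-7, d:-3, e:-4; rest ⊤}
  B4: | IN={a:6, b:-7, d:-3, e:-4; rest ⊤} | OUT={a:6, b:-7, c:0, d:-3, e:-4, f:-4; rest ⊤}
  B5: | IN={a:6, d:-3, e:-4; rest ⊤} | OUT={d:-3, e:-4; rest ⊤}
  B6: | IN={d:-3, e:-4; rest ⊤} | OUT={d:-3, e:-4; rest ⊤}
  B7: | IN={d:-3, e:-4; rest ⊤} | OUT={e:-4; rest ⊤}
  B8: | IN={e:-4; rest ⊤} | OUT={c:6, e:-4; rest ⊤}

Merge at B4: IN[B4] = OUT[B3] = {a: 6, b: -7, c: ⊤, d: -3, e: -4, f: ⊤}
Applying B4's transfer function to that IN value gives OUT[B4] (row B4 above).

Answer: {a: 6, b: -7, c: 0, d: -3, e: -4, f: -4}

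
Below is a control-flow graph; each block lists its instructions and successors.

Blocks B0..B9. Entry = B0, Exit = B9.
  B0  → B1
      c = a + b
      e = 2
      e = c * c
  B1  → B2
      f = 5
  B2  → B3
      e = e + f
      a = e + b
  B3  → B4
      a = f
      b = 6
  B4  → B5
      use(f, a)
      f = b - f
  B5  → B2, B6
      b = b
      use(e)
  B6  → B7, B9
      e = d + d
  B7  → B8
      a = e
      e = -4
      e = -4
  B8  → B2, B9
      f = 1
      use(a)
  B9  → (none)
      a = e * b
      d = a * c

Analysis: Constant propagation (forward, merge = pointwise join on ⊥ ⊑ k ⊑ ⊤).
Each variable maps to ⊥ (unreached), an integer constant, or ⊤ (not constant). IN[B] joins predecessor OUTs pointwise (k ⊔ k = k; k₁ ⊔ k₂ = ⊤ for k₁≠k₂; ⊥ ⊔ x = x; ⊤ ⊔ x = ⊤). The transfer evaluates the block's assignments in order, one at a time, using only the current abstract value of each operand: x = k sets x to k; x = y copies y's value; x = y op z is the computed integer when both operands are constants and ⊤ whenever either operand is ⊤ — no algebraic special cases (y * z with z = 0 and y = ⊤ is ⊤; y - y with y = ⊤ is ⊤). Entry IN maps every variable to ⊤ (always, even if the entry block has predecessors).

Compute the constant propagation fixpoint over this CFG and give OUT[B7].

Answer: {a: ⊤, b: 6, c: ⊤, d: ⊤, e: -4, f: ⊤}

Trace:
Per-block solution:
  B0: | IN=(all ⊤) | OUT=(all ⊤)
  B1: | IN=(all ⊤) | OUT={f:5; rest ⊤}
  B2: | IN=(all ⊤) | OUT=(all ⊤)
  B3: | IN=(all ⊤) | OUT={b:6; rest ⊤}
  B4: | IN={b:6; rest ⊤} | OUT={b:6; rest ⊤}
  B5: | IN={b:6; rest ⊤} | OUT={b:6; rest ⊤}
  B6: | IN={b:6; rest ⊤} | OUT={b:6; rest ⊤}
  B7: | IN={b:6; rest ⊤} | OUT={b:6, e:-4; rest ⊤}
  B8: | IN={b:6, e:-4; rest ⊤} | OUT={b:6, e:-4, f:1; rest ⊤}
  B9: | IN={b:6; rest ⊤} | OUT={b:6; rest ⊤}

Merge at B7: IN[B7] = OUT[B6] = {a: ⊤, b: 6, c: ⊤, d: ⊤, e: ⊤, f: ⊤}
Applying B7's transfer function to that IN value gives OUT[B7] (row B7 above).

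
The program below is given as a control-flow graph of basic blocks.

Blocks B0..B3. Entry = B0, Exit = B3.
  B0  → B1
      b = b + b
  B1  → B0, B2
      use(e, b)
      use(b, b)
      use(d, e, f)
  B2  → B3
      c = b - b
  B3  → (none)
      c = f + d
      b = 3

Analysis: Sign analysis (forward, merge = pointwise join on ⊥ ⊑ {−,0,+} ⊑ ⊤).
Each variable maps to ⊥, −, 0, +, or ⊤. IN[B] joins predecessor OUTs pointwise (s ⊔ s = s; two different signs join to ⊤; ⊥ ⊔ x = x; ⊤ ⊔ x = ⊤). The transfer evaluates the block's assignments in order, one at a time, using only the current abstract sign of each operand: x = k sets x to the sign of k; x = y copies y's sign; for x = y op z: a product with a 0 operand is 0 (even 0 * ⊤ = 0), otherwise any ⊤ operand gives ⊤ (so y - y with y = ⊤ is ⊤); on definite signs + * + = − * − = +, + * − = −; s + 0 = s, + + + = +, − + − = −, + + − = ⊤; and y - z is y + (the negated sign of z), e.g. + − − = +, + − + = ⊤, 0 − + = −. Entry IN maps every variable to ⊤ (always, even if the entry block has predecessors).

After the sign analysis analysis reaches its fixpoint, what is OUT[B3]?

Answer: {a: ⊤, b: +, c: ⊤, d: ⊤, e: ⊤, f: ⊤}

Working:
Converged values:
  B0: | IN=(all ⊤) | OUT=(all ⊤)
  B1: | IN=(all ⊤) | OUT=(all ⊤)
  B2: | IN=(all ⊤) | OUT=(all ⊤)
  B3: | IN=(all ⊤) | OUT={b:+; rest ⊤}

Merge at B3: IN[B3] = OUT[B2] = {a: ⊤, b: ⊤, c: ⊤, d: ⊤, e: ⊤, f: ⊤}
Applying B3's transfer function to that IN value gives OUT[B3] (row B3 above).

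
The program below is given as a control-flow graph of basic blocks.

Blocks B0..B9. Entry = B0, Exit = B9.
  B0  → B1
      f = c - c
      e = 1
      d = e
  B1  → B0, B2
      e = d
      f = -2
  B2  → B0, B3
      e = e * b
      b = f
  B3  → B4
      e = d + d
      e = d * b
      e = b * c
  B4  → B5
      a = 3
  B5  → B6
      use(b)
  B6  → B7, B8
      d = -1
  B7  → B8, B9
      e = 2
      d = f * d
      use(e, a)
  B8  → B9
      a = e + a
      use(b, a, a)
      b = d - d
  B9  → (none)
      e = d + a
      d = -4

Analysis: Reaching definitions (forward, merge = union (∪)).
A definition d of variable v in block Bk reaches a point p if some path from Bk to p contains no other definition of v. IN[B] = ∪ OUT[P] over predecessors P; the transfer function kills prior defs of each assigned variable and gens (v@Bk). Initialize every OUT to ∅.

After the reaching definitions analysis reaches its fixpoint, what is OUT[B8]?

Answer: {a@B8, b@B8, d@B6, d@B7, e@B3, e@B7, f@B1}

Trace:
Fixpoint table:
  B0:  IN={b@B2, d@B0, e@B1, e@B2, f@B1}  OUT={b@B2, d@B0, e@B0, f@B0}
  B1:  IN={b@B2, d@B0, e@B0, f@B0}  OUT={b@B2, d@B0, e@B1, f@B1}
  B2:  IN={b@B2, d@B0, e@B1, f@B1}  OUT={b@B2, d@B0, e@B2, f@B1}
  B3:  IN={b@B2, d@B0, e@B2, f@B1}  OUT={b@B2, d@B0, e@B3, f@B1}
  B4:  IN={b@B2, d@B0, e@B3, f@B1}  OUT={a@B4, b@B2, d@B0, e@B3, f@B1}
  B5:  IN={a@B4, b@B2, d@B0, e@B3, f@B1}  OUT={a@B4, b@B2, d@B0, e@B3, f@B1}
  B6:  IN={a@B4, b@B2, d@B0, e@B3, f@B1}  OUT={a@B4, b@B2, d@B6, e@B3, f@B1}
  B7:  IN={a@B4, b@B2, d@B6, e@B3, f@B1}  OUT={a@B4, b@B2, d@B7, e@B7, f@B1}
  B8:  IN={a@B4, b@B2, d@B6, d@B7, e@B3, e@B7, f@B1}  OUT={a@B8, b@B8, d@B6, d@B7, e@B3, e@B7, f@B1}
  B9:  IN={a@B4, a@B8, b@B2, b@B8, d@B6, d@B7, e@B3, e@B7, f@B1}  OUT={a@B4, a@B8, b@B2, b@B8, d@B9, e@B9, f@B1}

Merge at B8: IN[B8] = OUT[B6] ⊔ OUT[B7] = {a@B4, b@B2, d@B6, d@B7, e@B3, e@B7, f@B1}
Applying B8's transfer function to that IN value gives OUT[B8] (row B8 above).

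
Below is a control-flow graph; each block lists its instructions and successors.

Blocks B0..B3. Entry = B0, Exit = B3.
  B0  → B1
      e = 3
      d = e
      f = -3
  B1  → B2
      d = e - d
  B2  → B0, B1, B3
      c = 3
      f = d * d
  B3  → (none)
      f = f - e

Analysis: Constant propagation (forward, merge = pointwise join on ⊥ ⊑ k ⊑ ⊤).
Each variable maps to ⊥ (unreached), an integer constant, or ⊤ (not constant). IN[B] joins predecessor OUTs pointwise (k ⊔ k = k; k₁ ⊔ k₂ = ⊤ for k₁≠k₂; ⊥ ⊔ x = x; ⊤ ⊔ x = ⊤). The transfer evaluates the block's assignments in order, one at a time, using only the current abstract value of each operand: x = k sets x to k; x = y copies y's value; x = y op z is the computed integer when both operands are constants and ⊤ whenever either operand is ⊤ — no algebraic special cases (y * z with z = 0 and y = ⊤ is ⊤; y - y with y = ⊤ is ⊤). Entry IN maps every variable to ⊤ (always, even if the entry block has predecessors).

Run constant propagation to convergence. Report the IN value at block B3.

Converged values:
  B0:   IN=(all ⊤)   OUT={d:3, e:3, f:-3; rest ⊤}
  B1:   IN={e:3; rest ⊤}   OUT={e:3; rest ⊤}
  B2:   IN={e:3; rest ⊤}   OUT={c:3, e:3; rest ⊤}
  B3:   IN={c:3, e:3; rest ⊤}   OUT={c:3, e:3; rest ⊤}

Merge at B3: IN[B3] = OUT[B2] = {a: ⊤, b: ⊤, c: 3, d: ⊤, e: 3, f: ⊤}

Answer: {a: ⊤, b: ⊤, c: 3, d: ⊤, e: 3, f: ⊤}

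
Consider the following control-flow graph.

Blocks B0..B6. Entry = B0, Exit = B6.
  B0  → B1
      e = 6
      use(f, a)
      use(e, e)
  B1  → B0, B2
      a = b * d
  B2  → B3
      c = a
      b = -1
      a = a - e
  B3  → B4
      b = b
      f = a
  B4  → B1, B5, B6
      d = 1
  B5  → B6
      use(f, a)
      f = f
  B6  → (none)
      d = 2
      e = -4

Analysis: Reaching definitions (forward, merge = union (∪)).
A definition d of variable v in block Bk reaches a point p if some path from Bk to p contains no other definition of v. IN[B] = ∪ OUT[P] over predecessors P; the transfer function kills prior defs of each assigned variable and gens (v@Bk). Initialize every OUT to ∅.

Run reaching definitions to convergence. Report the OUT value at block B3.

Answer: {a@B2, b@B3, c@B2, d@B4, e@B0, f@B3}

Trace:
Fixpoint table:
  B0:   IN={a@B1, b@B3, c@B2, d@B4, e@B0, f@B3}   OUT={a@B1, b@B3, c@B2, d@B4, e@B0, f@B3}
  B1:   IN={a@B1, a@B2, b@B3, c@B2, d@B4, e@B0, f@B3}   OUT={a@B1, b@B3, c@B2, d@B4, e@B0, f@B3}
  B2:   IN={a@B1, b@B3, c@B2, d@B4, e@B0, f@B3}   OUT={a@B2, b@B2, c@B2, d@B4, e@B0, f@B3}
  B3:   IN={a@B2, b@B2, c@B2, d@B4, e@B0, f@B3}   OUT={a@B2, b@B3, c@B2, d@B4, e@B0, f@B3}
  B4:   IN={a@B2, b@B3, c@B2, d@B4, e@B0, f@B3}   OUT={a@B2, b@B3, c@B2, d@B4, e@B0, f@B3}
  B5:   IN={a@B2, b@B3, c@B2, d@B4, e@B0, f@B3}   OUT={a@B2, b@B3, c@B2, d@B4, e@B0, f@B5}
  B6:   IN={a@B2, b@B3, c@B2, d@B4, e@B0, f@B3, f@B5}   OUT={a@B2, b@B3, c@B2, d@B6, e@B6, f@B3, f@B5}

Merge at B3: IN[B3] = OUT[B2] = {a@B2, b@B2, c@B2, d@B4, e@B0, f@B3}
Applying B3's transfer function to that IN value gives OUT[B3] (row B3 above).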